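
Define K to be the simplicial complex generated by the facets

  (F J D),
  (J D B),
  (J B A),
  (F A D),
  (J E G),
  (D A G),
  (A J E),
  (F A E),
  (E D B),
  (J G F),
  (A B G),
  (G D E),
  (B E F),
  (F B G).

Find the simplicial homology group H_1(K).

Fix the vertex order A < B < D < E < F < G < J and write every simplex with vertices in increasing order. Then dim K = 2 and the simplices of K are:

  0-simplices (7): A, B, D, E, F, G, J
  1-simplices (21): AB, AD, AE, AF, AG, AJ, BD, BE, BF, BG, BJ, DE, DF, DG, DJ, EF, EG, EJ, FG, FJ, GJ
  2-simplices (14): ABG, ABJ, ADF, ADG, AEF, AEJ, BDE, BDJ, BEF, BFG, DEG, DFJ, EGJ, FGJ

so the chain groups are C_0 ≅ Z^7, C_1 ≅ Z^21, C_2 ≅ Z^14.

Boundary ∂_1: C_1 → C_0 is given by ∂[p,q] = [q] − [p]. For instance
  ∂EF = F − E.
As a 7×21 matrix over Z this has rank 6, with invariant factors (1,1,1,1,1,1).

The boundary map ∂_2: C_2 → C_1 acts by ∂[p,q,r] = [q,r] − [p,r] + [p,q]. For instance
  ∂AEF = EF − AF + AE,
  ∂AEJ = EJ − AJ + AE.
This gives a 21×14 integer matrix of rank 13; reducing to Smith normal form yields diagonal entries (1,1,1,1,1,1,1,1,1,1,1,1,1).

Now H_k = ker ∂_k / im ∂_{k+1}, so:

  H_1: rank ker ∂_1 − rank ∂_2 = (21 − 6) − 13 = 2, and the invariant factors of ∂_2 are all 1, so H_1 ≅ Z^2.

H_1 = Z^2.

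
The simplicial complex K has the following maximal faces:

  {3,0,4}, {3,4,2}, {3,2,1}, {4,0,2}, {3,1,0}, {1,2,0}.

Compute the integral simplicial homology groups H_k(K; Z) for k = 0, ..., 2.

Order the vertices as 0 < 1 < 2 < 3 < 4. Listing each simplex with vertices in this order, K has dimension 2 with simplices:

  0-simplices (5): [0], [1], [2], [3], [4]
  1-simplices (9): [0,1], [0,2], [0,3], [0,4], [1,2], [1,3], [2,3], [2,4], [3,4]
  2-simplices (6): [0,1,2], [0,1,3], [0,2,4], [0,3,4], [1,2,3], [2,3,4]

so the chain groups are C_0 ≅ Z^5, C_1 ≅ Z^9, C_2 ≅ Z^6.

∂_1: C_1 → C_0 is given by ∂[p,q] = [q] − [p].
The resulting 5×9 matrix has rank 4, and its Smith normal form has invariant factors (1,1,1,1).

∂_2: C_2 → C_1 acts by ∂[p,q,r] = [q,r] − [p,r] + [p,q]. For instance
  ∂[2,3,4] = [3,4] − [2,4] + [2,3],
  ∂[0,3,4] = [3,4] − [0,4] + [0,3].
As a 9×6 matrix over Z this has rank 5, with invariant factors (1,1,1,1,1).

Reading off H_k = ker ∂_k / im ∂_{k+1}:

  H_0: rank C_0 − rank ∂_1 = 5 − 4 = 1, and the invariant factors of ∂_1 are all 1, so H_0 = Z.
  H_1: rank ker ∂_1 − rank ∂_2 = (9 − 4) − 5 = 0, and the invariant factors of ∂_2 are all 1, so H_1 = 0.
  H_2: rank ker ∂_2 − rank ∂_3 = (6 − 5) − 0 = 1, and there is no ∂_3, so H_2 = Z.

H_0 = Z,  H_1 = 0,  H_2 = Z.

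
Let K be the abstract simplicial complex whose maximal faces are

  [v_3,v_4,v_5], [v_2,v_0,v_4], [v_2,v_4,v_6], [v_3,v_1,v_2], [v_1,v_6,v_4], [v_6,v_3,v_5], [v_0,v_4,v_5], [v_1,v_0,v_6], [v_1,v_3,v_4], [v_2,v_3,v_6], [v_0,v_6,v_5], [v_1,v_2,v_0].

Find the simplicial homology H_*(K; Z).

K has 7 vertices, 18 edges, 12 triangles.
rank ∂_0 = 0, rank ∂_1 = 6 ⇒ b_0 = 7 − 0 − 6 = 1; all invariant factors of ∂_1 are 1 so no torsion. So H_0 = Z.
rank ∂_1 = 6, rank ∂_2 = 12 ⇒ b_1 = 18 − 6 − 12 = 0; ∂_2 has invariant factor(s) [2] giving torsion. So H_1 = Z/2.
rank ∂_2 = 12, rank ∂_3 = 0 ⇒ b_2 = 12 − 12 − 0 = 0. So H_2 = 0.

H_0 = Z,  H_1 = Z/2,  H_2 = 0.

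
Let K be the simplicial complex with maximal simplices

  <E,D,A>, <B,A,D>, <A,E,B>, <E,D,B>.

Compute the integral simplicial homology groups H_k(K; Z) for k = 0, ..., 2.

H_0 = Z,  H_1 = 0,  H_2 = Z.

We work with the vertex ordering A < B < D < E. The simplices of K, each written with vertices in increasing order, are:

  0-simplices (4): A, B, D, E
  1-simplices (6): AB, AD, AE, BD, BE, DE
  2-simplices (4): ABD, ABE, ADE, BDE

Hence C_0 ≅ Z^4, C_1 ≅ Z^6, C_2 ≅ Z^4.

The boundary map ∂_1: C_1 → C_0 is given by ∂[p,q] = [q] − [p]. For instance
  ∂DE = E − D.
The 4×6 boundary matrix has rank 3 and Smith normal form diag(1,1,1).

Boundary ∂_2: C_2 → C_1 sends each 2-simplex [p,q,r] to [q,r] − [p,r] + [p,q]. For instance
  ∂ADE = DE − AE + AD,
  ∂ABE = BE − AE + AB.
As a 6×4 matrix over Z this has rank 3, with invariant factors (1,1,1).

Reading off H_k = ker ∂_k / im ∂_{k+1}:

  H_0: rank C_0 − rank ∂_1 = 4 − 3 = 1, and the invariant factors of ∂_1 are all 1, so H_0 = Z.
  H_1: rank ker ∂_1 − rank ∂_2 = (6 − 3) − 3 = 0, and the invariant factors of ∂_2 are all 1, so H_1 = 0.
  H_2: rank ker ∂_2 − rank ∂_3 = (4 − 3) − 0 = 1, and there is no ∂_3, so H_2 = Z.

As a check, the Euler characteristic is 4 − 6 + 4 = 2, which agrees with 1 − 0 + 1 = 2.
(K is a triangulation of the 2-sphere S^2.)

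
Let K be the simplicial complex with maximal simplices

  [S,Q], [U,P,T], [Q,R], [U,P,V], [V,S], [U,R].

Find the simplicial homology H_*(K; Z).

H_0 ≅ Z,  H_1 ≅ Z,  H_2 = 0.

Take the total order P < Q < R < S < T < U < V on the vertex set. Then K (dimension 2) consists of the simplices:

  0-simplices (7): P, Q, R, S, T, U, V
  1-simplices (9): PT, PU, PV, QR, QS, RU, SV, TU, UV
  2-simplices (2): PTU, PUV

so the chain groups are C_0 ≅ Z^7, C_1 ≅ Z^9, C_2 ≅ Z^2.

∂_1: C_1 → C_0 sends each edge [p,q] (with p < q) to q − p.
As a 7×9 matrix over Z this has rank 6, with invariant factors (1,1,1,1,1,1).

Boundary ∂_2: C_2 → C_1 acts by ∂[p,q,r] = [q,r] − [p,r] + [p,q]. For instance
  ∂PUV = UV − PV + PU,
  ∂PTU = TU − PU + PT.
The resulting 9×2 matrix has rank 2, and its Smith normal form has invariant factors (1,1).

From H_k ≅ ker(∂_k) / im(∂_{k+1}) we obtain:

  H_0: rank C_0 − rank ∂_1 = 7 − 6 = 1, and the invariant factors of ∂_1 are all 1, so H_0 = Z.
  H_1: rank ker ∂_1 − rank ∂_2 = (9 − 6) − 2 = 1, and the invariant factors of ∂_2 are all 1, so H_1 = Z.
  H_2: rank ker ∂_2 − rank ∂_3 = (2 − 2) − 0 = 0, and there is no ∂_3, so H_2 = 0.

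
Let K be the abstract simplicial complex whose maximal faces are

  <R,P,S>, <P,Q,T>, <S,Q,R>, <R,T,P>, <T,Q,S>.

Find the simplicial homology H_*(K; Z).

H_0 = Z,  H_1 = Z,  H_2 = 0.

K has 5 vertices, 10 edges, 5 triangles.
rank ∂_0 = 0, rank ∂_1 = 4 ⇒ b_0 = 5 − 0 − 4 = 1; all invariant factors of ∂_1 are 1 so no torsion. So H_0 = Z.
rank ∂_1 = 4, rank ∂_2 = 5 ⇒ b_1 = 10 − 4 − 5 = 1; all invariant factors of ∂_2 are 1 so no torsion. So H_1 = Z.
rank ∂_2 = 5, rank ∂_3 = 0 ⇒ b_2 = 5 − 5 − 0 = 0. So H_2 = 0.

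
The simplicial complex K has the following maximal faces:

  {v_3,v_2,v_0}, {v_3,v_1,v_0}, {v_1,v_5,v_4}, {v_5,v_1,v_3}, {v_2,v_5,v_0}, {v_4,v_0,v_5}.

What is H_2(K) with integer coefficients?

H_2 ≅ 0.

Take the total order v_0 < v_1 < v_2 < v_3 < v_4 < v_5 on the vertex set. Then K (dimension 2) consists of the simplices:

  0-simplices (6): [v_0], [v_1], [v_2], [v_3], [v_4], [v_5]
  1-simplices (12): [v_0,v_1], [v_0,v_2], [v_0,v_3], [v_0,v_4], [v_0,v_5], [v_1,v_3], [v_1,v_4], [v_1,v_5], [v_2,v_3], [v_2,v_5], [v_3,v_5], [v_4,v_5]
  2-simplices (6): [v_0,v_1,v_3], [v_0,v_2,v_3], [v_0,v_2,v_5], [v_0,v_4,v_5], [v_1,v_3,v_5], [v_1,v_4,v_5]

giving chain groups C_0 ≅ Z^6, C_1 ≅ Z^12, C_2 ≅ Z^6.

Boundary ∂_1: C_1 → C_0 is given by ∂[p,q] = [q] − [p]. For instance
  ∂[v_3,v_5] = [v_5] − [v_3].
This gives a 6×12 integer matrix of rank 5; reducing to Smith normal form yields diagonal entries (1,1,1,1,1).

∂_2: C_2 → C_1 sends each 2-simplex [p,q,r] to [q,r] − [p,r] + [p,q]. For instance
  ∂[v_0,v_1,v_3] = [v_1,v_3] − [v_0,v_3] + [v_0,v_1],
  ∂[v_1,v_4,v_5] = [v_4,v_5] − [v_1,v_5] + [v_1,v_4].
The resulting 12×6 matrix has rank 6, and its Smith normal form has invariant factors (1,1,1,1,1,1).

Reading off H_k = ker ∂_k / im ∂_{k+1}:

  H_2: rank ker ∂_2 − rank ∂_3 = (6 − 6) − 0 = 0, and there is no ∂_3, so H_2 ≅ 0.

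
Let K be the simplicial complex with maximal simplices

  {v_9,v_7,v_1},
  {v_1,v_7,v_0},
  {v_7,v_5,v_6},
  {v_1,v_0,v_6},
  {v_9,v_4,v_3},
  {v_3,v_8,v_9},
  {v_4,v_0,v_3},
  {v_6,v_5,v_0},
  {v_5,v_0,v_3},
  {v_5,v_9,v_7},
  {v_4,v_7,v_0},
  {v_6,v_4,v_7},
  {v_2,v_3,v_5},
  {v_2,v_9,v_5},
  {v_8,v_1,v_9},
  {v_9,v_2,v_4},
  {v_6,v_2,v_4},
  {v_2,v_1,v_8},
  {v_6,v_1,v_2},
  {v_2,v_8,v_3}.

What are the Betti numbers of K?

b_0 = 1, b_1 = 1, b_2 = 0.

K has 10 vertices, 30 edges, 20 triangles.
rank ∂_0 = 0, rank ∂_1 = 9 ⇒ b_0 = 10 − 0 − 9 = 1; all invariant factors of ∂_1 are 1 so no torsion. So H_0 = Z.
rank ∂_1 = 9, rank ∂_2 = 20 ⇒ b_1 = 30 − 9 − 20 = 1; ∂_2 has invariant factor(s) [2] giving torsion. So H_1 = Z ⊕ Z/2Z.
rank ∂_2 = 20, rank ∂_3 = 0 ⇒ b_2 = 20 − 20 − 0 = 0. So H_2 = 0.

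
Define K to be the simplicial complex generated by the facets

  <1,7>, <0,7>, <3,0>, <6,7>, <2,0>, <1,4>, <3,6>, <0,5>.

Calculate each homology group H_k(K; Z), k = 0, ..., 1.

H_0 ≅ Z,  H_1 ≅ Z.

Order the vertices as 0 < 1 < 2 < 3 < 4 < 5 < 6 < 7. Listing each simplex with vertices in this order, K has dimension 1 with simplices:

  0-simplices (8): [0], [1], [2], [3], [4], [5], [6], [7]
  1-simplices (8): [0,2], [0,3], [0,5], [0,7], [1,4], [1,7], [3,6], [6,7]

Hence C_0 ≅ Z^8, C_1 ≅ Z^8.

∂_1: C_1 → C_0 is given by ∂[p,q] = [q] − [p]. For instance
  ∂[0,2] = [2] − [0].
As a 8×8 matrix over Z this has rank 7, with invariant factors (1,1,1,1,1,1,1).

From H_k ≅ ker(∂_k) / im(∂_{k+1}) we obtain:

  H_0: rank C_0 − rank ∂_1 = 8 − 7 = 1, and the invariant factors of ∂_1 are all 1, so H_0 = Z.
  H_1: rank ker ∂_1 − rank ∂_2 = (8 − 7) − 0 = 1, and there is no ∂_2, so H_1 = Z.

As a check, the Euler characteristic is 8 − 8 = 0, which agrees with 1 − 1 = 0.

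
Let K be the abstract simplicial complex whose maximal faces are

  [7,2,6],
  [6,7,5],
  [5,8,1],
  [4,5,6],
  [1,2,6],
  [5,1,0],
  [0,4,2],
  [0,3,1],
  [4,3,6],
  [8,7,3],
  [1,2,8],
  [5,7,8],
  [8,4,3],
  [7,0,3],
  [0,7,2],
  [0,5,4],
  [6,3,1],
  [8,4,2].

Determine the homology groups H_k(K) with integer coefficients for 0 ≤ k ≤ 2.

H_0 = Z,  H_1 = Z^2,  H_2 = Z.

We work with the vertex ordering 0 < 1 < 2 < 3 < 4 < 5 < 6 < 7 < 8. The simplices of K, each written with vertices in increasing order, are:

  0-simplices (9): [0], [1], [2], [3], [4], [5], [6], [7], [8]
  1-simplices (27): (27 of them)
  2-simplices (18): [0,1,3], [0,1,5], [0,2,4], [0,2,7], [0,3,7], [0,4,5], [1,2,6], [1,2,8], [1,3,6], [1,5,8], [2,4,8], [2,6,7], [3,4,6], [3,4,8], [3,7,8], [4,5,6], [5,6,7], [5,7,8]

Hence C_0 ≅ Z^9, C_1 ≅ Z^27, C_2 ≅ Z^18.

∂_1: C_1 → C_0 maps an edge to its endpoints' difference, ∂[p,q] = q − p.
This gives a 9×27 integer matrix of rank 8; reducing to Smith normal form yields diagonal entries (1,1,1,1,1,1,1,1).

The boundary map ∂_2: C_2 → C_1 sends each 2-simplex [p,q,r] to [q,r] − [p,r] + [p,q]. For instance
  ∂[0,4,5] = [4,5] − [0,5] + [0,4],
  ∂[1,5,8] = [5,8] − [1,8] + [1,5].
The resulting 27×18 matrix has rank 17, and its Smith normal form has invariant factors (1,1,1,1,1,1,1,1,1,1,1,1,1,1,1,1,1).

Computing H_k = (kernel of ∂_k) / (image of ∂_{k+1}):

  H_0: rank C_0 − rank ∂_1 = 9 − 8 = 1, and the invariant factors of ∂_1 are all 1, so H_0 = Z.
  H_1: rank ker ∂_1 − rank ∂_2 = (27 − 8) − 17 = 2, and the invariant factors of ∂_2 are all 1, so H_1 = Z^2.
  H_2: rank ker ∂_2 − rank ∂_3 = (18 − 17) − 0 = 1, and there is no ∂_3, so H_2 = Z.

As a check, the Euler characteristic is 9 − 27 + 18 = 0, which agrees with 1 − 2 + 1 = 0.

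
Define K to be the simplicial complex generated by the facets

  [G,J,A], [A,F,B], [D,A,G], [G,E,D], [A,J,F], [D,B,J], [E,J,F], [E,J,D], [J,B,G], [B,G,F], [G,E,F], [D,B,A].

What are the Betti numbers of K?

b_0 = 1, b_1 = 0, b_2 = 0.

Take the total order A < B < D < E < F < G < J on the vertex set. Then K (dimension 2) consists of the simplices:

  0-simplices (7): A, B, D, E, F, G, J
  1-simplices (18): AB, AD, AF, AG, AJ, BD, BF, BG, BJ, DE, DG, DJ, EF, EG, EJ, FG, FJ, GJ
  2-simplices (12): ABD, ABF, ADG, AFJ, AGJ, BDJ, BFG, BGJ, DEG, DEJ, EFG, EFJ

Hence C_0 ≅ Z^7, C_1 ≅ Z^18, C_2 ≅ Z^12.

Boundary ∂_1: C_1 → C_0 maps an edge to its endpoints' difference, ∂[p,q] = q − p.
This gives a 7×18 integer matrix of rank 6; reducing to Smith normal form yields diagonal entries (1,1,1,1,1,1).

∂_2: C_2 → C_1 sends each 2-simplex [p,q,r] to [q,r] − [p,r] + [p,q]. For instance
  ∂EFG = FG − EG + EF,
  ∂ABD = BD − AD + AB.
The 18×12 boundary matrix has rank 12 and Smith normal form diag(1,1,1,1,1,1,1,1,1,1,1,2).

Computing H_k = (kernel of ∂_k) / (image of ∂_{k+1}):

  H_0: rank C_0 − rank ∂_1 = 7 − 6 = 1, and the invariant factors of ∂_1 are all 1, so H_0 = Z.
  H_1: rank ker ∂_1 − rank ∂_2 = (18 − 6) − 12 = 0, and ∂_2 has invariant factor 2 > 1, so H_1 = Z_2.
  H_2: rank ker ∂_2 − rank ∂_3 = (12 − 12) − 0 = 0, and there is no ∂_3, so H_2 = 0.

Hence the Betti numbers are b_0 = 1, b_1 = 0, b_2 = 0.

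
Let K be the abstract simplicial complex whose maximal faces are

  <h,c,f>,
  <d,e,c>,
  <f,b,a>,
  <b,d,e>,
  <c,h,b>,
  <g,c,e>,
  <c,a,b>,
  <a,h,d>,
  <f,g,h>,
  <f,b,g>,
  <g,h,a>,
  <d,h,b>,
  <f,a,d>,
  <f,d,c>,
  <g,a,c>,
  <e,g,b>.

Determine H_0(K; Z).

Take the total order a < b < c < d < e < f < g < h on the vertex set. Then K (dimension 2) consists of the simplices:

  0-simplices (8): a, b, c, d, e, f, g, h
  1-simplices (24): ab, ac, ad, af, ag, ah, bc, bd, be, bf, bg, bh, cd, ce, cf, cg, ch, de, df, dh, eg, fg, fh, gh
  2-simplices (16): abc, abf, acg, adf, adh, agh, bch, bde, bdh, beg, bfg, cde, cdf, ceg, cfh, fgh

Hence C_0 ≅ Z^8, C_1 ≅ Z^24, C_2 ≅ Z^16.

∂_1: C_1 → C_0 is given by ∂[p,q] = [q] − [p].
The resulting 8×24 matrix has rank 7, and its Smith normal form has invariant factors (1,1,1,1,1,1,1).

∂_2: C_2 → C_1 maps a triangle to the signed sum of its edges. For instance
  ∂cde = de − ce + cd,
  ∂acg = cg − ag + ac.
As a 24×16 matrix over Z this has rank 15, with invariant factors (1,1,1,1,1,1,1,1,1,1,1,1,1,1,1).

Reading off H_k = ker ∂_k / im ∂_{k+1}:

  H_0: rank C_0 − rank ∂_1 = 8 − 7 = 1, and the invariant factors of ∂_1 are all 1, so H_0 ≅ Z.

(K is a triangulation of the torus T^2.)

H_0 ≅ Z.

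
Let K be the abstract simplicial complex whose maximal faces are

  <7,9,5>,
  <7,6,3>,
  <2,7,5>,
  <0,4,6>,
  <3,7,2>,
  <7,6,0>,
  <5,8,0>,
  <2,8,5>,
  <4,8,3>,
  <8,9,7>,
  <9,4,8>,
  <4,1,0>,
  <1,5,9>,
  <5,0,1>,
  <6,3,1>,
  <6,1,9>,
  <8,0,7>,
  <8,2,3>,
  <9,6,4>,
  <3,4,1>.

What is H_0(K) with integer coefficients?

H_0 ≅ Z.

We work with the vertex ordering 0 < 1 < 2 < 3 < 4 < 5 < 6 < 7 < 8 < 9. The simplices of K, each written with vertices in increasing order, are:

  0-simplices (10): [0], [1], [2], [3], [4], [5], [6], [7], [8], [9]
  1-simplices (30): (30 of them)
  2-simplices (20): (20 of them)

Hence C_0 ≅ Z^10, C_1 ≅ Z^30, C_2 ≅ Z^20.

∂_1: C_1 → C_0 is given by ∂[p,q] = [q] − [p].
This gives a 10×30 integer matrix of rank 9; reducing to Smith normal form yields diagonal entries (1,1,1,1,1,1,1,1,1).

∂_2: C_2 → C_1 sends each 2-simplex [p,q,r] to [q,r] − [p,r] + [p,q]. For instance
  ∂[1,6,9] = [6,9] − [1,9] + [1,6],
  ∂[1,3,6] = [3,6] − [1,6] + [1,3].
The 30×20 boundary matrix has rank 20 and Smith normal form diag(1,1,1,1,1,1,1,1,1,1,1,1,1,1,1,1,1,1,1,2).

From H_k ≅ ker(∂_k) / im(∂_{k+1}) we obtain:

  H_0: rank C_0 − rank ∂_1 = 10 − 9 = 1, and the invariant factors of ∂_1 are all 1, so H_0 = Z.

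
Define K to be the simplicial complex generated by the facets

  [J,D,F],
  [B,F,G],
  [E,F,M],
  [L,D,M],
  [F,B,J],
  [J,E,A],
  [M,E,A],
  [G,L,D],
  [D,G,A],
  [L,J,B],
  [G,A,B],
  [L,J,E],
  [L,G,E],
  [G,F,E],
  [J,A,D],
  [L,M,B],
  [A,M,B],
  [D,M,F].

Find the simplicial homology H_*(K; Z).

H_0 ≅ Z,  H_1 ≅ Z^2,  H_2 ≅ Z.

Fix the vertex order A < B < D < E < F < G < J < L < M and write every simplex with vertices in increasing order. Then dim K = 2 and the simplices of K are:

  0-simplices (9): A, B, D, E, F, G, J, L, M
  1-simplices (27): AB, AD, AE, AG, AJ, AM, BF, BG, BJ, BL, BM, DF, DG, DJ, DL, DM, EF, EG, EJ, EL, EM, FG, FJ, FM, GL, JL, LM
  2-simplices (18): ABG, ABM, ADG, ADJ, AEJ, AEM, BFG, BFJ, BJL, BLM, DFJ, DFM, DGL, DLM, EFG, EFM, EGL, EJL

so the chain groups are C_0 ≅ Z^9, C_1 ≅ Z^27, C_2 ≅ Z^18.

Boundary ∂_1: C_1 → C_0 is given by ∂[p,q] = [q] − [p]. For instance
  ∂LM = M − L.
The 9×27 boundary matrix has rank 8 and Smith normal form diag(1,1,1,1,1,1,1,1).

∂_2: C_2 → C_1 acts by ∂[p,q,r] = [q,r] − [p,r] + [p,q]. For instance
  ∂ADJ = DJ − AJ + AD,
  ∂BFJ = FJ − BJ + BF.
The resulting 27×18 matrix has rank 17, and its Smith normal form has invariant factors (1,1,1,1,1,1,1,1,1,1,1,1,1,1,1,1,1).

Reading off H_k = ker ∂_k / im ∂_{k+1}:

  H_0: rank C_0 − rank ∂_1 = 9 − 8 = 1, and the invariant factors of ∂_1 are all 1, so H_0 = Z.
  H_1: rank ker ∂_1 − rank ∂_2 = (27 − 8) − 17 = 2, and the invariant factors of ∂_2 are all 1, so H_1 = Z^2.
  H_2: rank ker ∂_2 − rank ∂_3 = (18 − 17) − 0 = 1, and there is no ∂_3, so H_2 = Z.

As a check, the Euler characteristic is 9 − 27 + 18 = 0, which agrees with 1 − 2 + 1 = 0.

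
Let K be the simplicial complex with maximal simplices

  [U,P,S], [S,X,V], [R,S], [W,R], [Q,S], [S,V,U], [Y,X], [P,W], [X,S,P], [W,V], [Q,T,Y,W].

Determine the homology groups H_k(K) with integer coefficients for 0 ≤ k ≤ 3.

H_0 ≅ Z,  H_1 ≅ Z^4,  H_2 = 0,  H_3 = 0.

Take the total order P < Q < R < S < T < U < V < W < X < Y on the vertex set. Then K (dimension 3) consists of the simplices:

  0-simplices (10): P, Q, R, S, T, U, V, W, X, Y
  1-simplices (20): PS, PU, PW, PX, QS, QT, QW, QY, RS, RW, SU, SV, SX, TW, TY, UV, VW, VX, WY, XY
  2-simplices (8): PSU, PSX, QTW, QTY, QWY, SUV, SVX, TWY
  3-simplices (1): QTWY

so the chain groups are C_0 ≅ Z^10, C_1 ≅ Z^20, C_2 ≅ Z^8, C_3 ≅ Z^1.

∂_1: C_1 → C_0 is given by ∂[p,q] = [q] − [p]. For instance
  ∂VW = W − V.
As a 10×20 matrix over Z this has rank 9, with invariant factors (1,1,1,1,1,1,1,1,1).

The boundary map ∂_2: C_2 → C_1 maps a triangle to the signed sum of its edges. For instance
  ∂QTY = TY − QY + QT,
  ∂SUV = UV − SV + SU.
The resulting 20×8 matrix has rank 7, and its Smith normal form has invariant factors (1,1,1,1,1,1,1).

∂_3: C_3 → C_2 sends each 3-simplex σ to the alternating sum Σ_i (−1)^i (σ with its i-th vertex removed). For instance
  ∂QTWY = TWY − QWY + QTY − QTW.
The resulting 8×1 matrix has rank 1, and its Smith normal form has invariant factors (1).

From H_k ≅ ker(∂_k) / im(∂_{k+1}) we obtain:

  H_0: rank C_0 − rank ∂_1 = 10 − 9 = 1, and the invariant factors of ∂_1 are all 1, so H_0 ≅ Z.
  H_1: rank ker ∂_1 − rank ∂_2 = (20 − 9) − 7 = 4, and the invariant factors of ∂_2 are all 1, so H_1 ≅ Z^4.
  H_2: rank ker ∂_2 − rank ∂_3 = (8 − 7) − 1 = 0, and the invariant factors of ∂_3 are all 1, so H_2 ≅ 0.
  H_3: rank ker ∂_3 − rank ∂_4 = (1 − 1) − 0 = 0, and there is no ∂_4, so H_3 ≅ 0.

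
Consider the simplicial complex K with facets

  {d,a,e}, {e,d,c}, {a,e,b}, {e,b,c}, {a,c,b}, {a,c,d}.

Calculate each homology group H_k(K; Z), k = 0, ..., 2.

H_0 ≅ Z,  H_1 = 0,  H_2 ≅ Z.

Fix the vertex order a < b < c < d < e and write every simplex with vertices in increasing order. Then dim K = 2 and the simplices of K are:

  0-simplices (5): a, b, c, d, e
  1-simplices (9): ab, ac, ad, ae, bc, be, cd, ce, de
  2-simplices (6): abc, abe, acd, ade, bce, cde

so the chain groups are C_0 ≅ Z^5, C_1 ≅ Z^9, C_2 ≅ Z^6.

The boundary map ∂_1: C_1 → C_0 maps an edge to its endpoints' difference, ∂[p,q] = q − p. For instance
  ∂de = e − d.
The resulting 5×9 matrix has rank 4, and its Smith normal form has invariant factors (1,1,1,1).

The boundary map ∂_2: C_2 → C_1 acts by ∂[p,q,r] = [q,r] − [p,r] + [p,q]. For instance
  ∂acd = cd − ad + ac,
  ∂cde = de − ce + cd.
This gives a 9×6 integer matrix of rank 5; reducing to Smith normal form yields diagonal entries (1,1,1,1,1).

Reading off H_k = ker ∂_k / im ∂_{k+1}:

  H_0: rank C_0 − rank ∂_1 = 5 − 4 = 1, and the invariant factors of ∂_1 are all 1, so H_0 = Z.
  H_1: rank ker ∂_1 − rank ∂_2 = (9 − 4) − 5 = 0, and the invariant factors of ∂_2 are all 1, so H_1 = 0.
  H_2: rank ker ∂_2 − rank ∂_3 = (6 − 5) − 0 = 1, and there is no ∂_3, so H_2 = Z.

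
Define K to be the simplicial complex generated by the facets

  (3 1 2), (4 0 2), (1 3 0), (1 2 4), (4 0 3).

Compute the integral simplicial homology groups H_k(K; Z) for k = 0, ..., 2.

Take the total order 0 < 1 < 2 < 3 < 4 on the vertex set. Then K (dimension 2) consists of the simplices:

  0-simplices (5): [0], [1], [2], [3], [4]
  1-simplices (10): [0,1], [0,2], [0,3], [0,4], [1,2], [1,3], [1,4], [2,3], [2,4], [3,4]
  2-simplices (5): [0,1,3], [0,2,4], [0,3,4], [1,2,3], [1,2,4]

Hence C_0 ≅ Z^5, C_1 ≅ Z^10, C_2 ≅ Z^5.

The boundary map ∂_1: C_1 → C_0 is given by ∂[p,q] = [q] − [p].
The resulting 5×10 matrix has rank 4, and its Smith normal form has invariant factors (1,1,1,1).

∂_2: C_2 → C_1 acts by ∂[p,q,r] = [q,r] − [p,r] + [p,q]. For instance
  ∂[1,2,4] = [2,4] − [1,4] + [1,2],
  ∂[0,3,4] = [3,4] − [0,4] + [0,3].
As a 10×5 matrix over Z this has rank 5, with invariant factors (1,1,1,1,1).

From H_k ≅ ker(∂_k) / im(∂_{k+1}) we obtain:

  H_0: rank C_0 − rank ∂_1 = 5 − 4 = 1, and the invariant factors of ∂_1 are all 1, so H_0 ≅ Z.
  H_1: rank ker ∂_1 − rank ∂_2 = (10 − 4) − 5 = 1, and the invariant factors of ∂_2 are all 1, so H_1 ≅ Z.
  H_2: rank ker ∂_2 − rank ∂_3 = (5 − 5) − 0 = 0, and there is no ∂_3, so H_2 ≅ 0.

H_0 ≅ Z,  H_1 ≅ Z,  H_2 = 0.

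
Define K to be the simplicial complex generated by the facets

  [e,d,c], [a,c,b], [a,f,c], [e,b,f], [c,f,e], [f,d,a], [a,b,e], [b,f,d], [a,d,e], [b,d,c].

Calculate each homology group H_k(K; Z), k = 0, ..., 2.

H_0 ≅ Z,  H_1 ≅ Z/2,  H_2 = 0.

Order the vertices as a < b < c < d < e < f. Listing each simplex with vertices in this order, K has dimension 2 with simplices:

  0-simplices (6): a, b, c, d, e, f
  1-simplices (15): ab, ac, ad, ae, af, bc, bd, be, bf, cd, ce, cf, de, df, ef
  2-simplices (10): abc, abe, acf, ade, adf, bcd, bdf, bef, cde, cef

giving chain groups C_0 ≅ Z^6, C_1 ≅ Z^15, C_2 ≅ Z^10.

The boundary map ∂_1: C_1 → C_0 sends each edge [p,q] (with p < q) to q − p. For instance
  ∂af = f − a.
The 6×15 boundary matrix has rank 5 and Smith normal form diag(1,1,1,1,1).

The boundary map ∂_2: C_2 → C_1 acts by ∂[p,q,r] = [q,r] − [p,r] + [p,q]. For instance
  ∂acf = cf − af + ac,
  ∂bef = ef − bf + be.
The 15×10 boundary matrix has rank 10 and Smith normal form diag(1,1,1,1,1,1,1,1,1,2).

Reading off H_k = ker ∂_k / im ∂_{k+1}:

  H_0: rank C_0 − rank ∂_1 = 6 − 5 = 1, and the invariant factors of ∂_1 are all 1, so H_0 = Z.
  H_1: rank ker ∂_1 − rank ∂_2 = (15 − 5) − 10 = 0, and ∂_2 has invariant factor 2 > 1, so H_1 = Z/2.
  H_2: rank ker ∂_2 − rank ∂_3 = (10 − 10) − 0 = 0, and there is no ∂_3, so H_2 = 0.

As a check, the Euler characteristic is 6 − 15 + 10 = 1, which agrees with 1 − 0 + 0 = 1.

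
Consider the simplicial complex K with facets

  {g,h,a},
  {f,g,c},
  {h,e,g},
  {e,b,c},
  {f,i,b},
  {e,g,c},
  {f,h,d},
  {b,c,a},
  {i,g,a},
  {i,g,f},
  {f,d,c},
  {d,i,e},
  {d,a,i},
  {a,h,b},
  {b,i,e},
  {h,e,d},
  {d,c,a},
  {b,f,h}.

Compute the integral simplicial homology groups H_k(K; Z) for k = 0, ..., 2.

Order the vertices as a < b < c < d < e < f < g < h < i. Listing each simplex with vertices in this order, K has dimension 2 with simplices:

  0-simplices (9): a, b, c, d, e, f, g, h, i
  1-simplices (27): ab, ac, ad, ag, ah, ai, bc, be, bf, bh, bi, cd, ce, cf, cg, de, df, dh, di, eg, eh, ei, fg, fh, fi, gh, gi
  2-simplices (18): abc, abh, acd, adi, agh, agi, bce, bei, bfh, bfi, cdf, ceg, cfg, deh, dei, dfh, egh, fgi

Hence C_0 ≅ Z^9, C_1 ≅ Z^27, C_2 ≅ Z^18.

The boundary map ∂_1: C_1 → C_0 sends each edge [p,q] (with p < q) to q − p. For instance
  ∂cf = f − c.
As a 9×27 matrix over Z this has rank 8, with invariant factors (1,1,1,1,1,1,1,1).

Boundary ∂_2: C_2 → C_1 acts by ∂[p,q,r] = [q,r] − [p,r] + [p,q]. For instance
  ∂cdf = df − cf + cd,
  ∂dfh = fh − dh + df.
The 27×18 boundary matrix has rank 17 and Smith normal form diag(1,1,1,1,1,1,1,1,1,1,1,1,1,1,1,1,1).

Now H_k = ker ∂_k / im ∂_{k+1}, so:

  H_0: rank C_0 − rank ∂_1 = 9 − 8 = 1, and the invariant factors of ∂_1 are all 1, so H_0 = Z.
  H_1: rank ker ∂_1 − rank ∂_2 = (27 − 8) − 17 = 2, and the invariant factors of ∂_2 are all 1, so H_1 = Z^2.
  H_2: rank ker ∂_2 − rank ∂_3 = (18 − 17) − 0 = 1, and there is no ∂_3, so H_2 = Z.

As a check, the Euler characteristic is 9 − 27 + 18 = 0, which agrees with 1 − 2 + 1 = 0.

H_0 ≅ Z,  H_1 ≅ Z^2,  H_2 ≅ Z.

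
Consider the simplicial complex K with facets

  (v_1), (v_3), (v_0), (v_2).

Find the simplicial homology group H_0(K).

H_0 ≅ Z^4.

Order the vertices as v_0 < v_1 < v_2 < v_3. Listing each simplex with vertices in this order, K has dimension 0 with simplices:

  0-simplices (4): [v_0], [v_1], [v_2], [v_3]

giving chain groups C_0 ≅ Z^4.

Reading off H_k = ker ∂_k / im ∂_{k+1}:

  H_0: rank C_0 − rank ∂_1 = 4 − 0 = 4, and there is no ∂_1, so H_0 = Z^4.

(K is a triangulation of a set of 4 points.)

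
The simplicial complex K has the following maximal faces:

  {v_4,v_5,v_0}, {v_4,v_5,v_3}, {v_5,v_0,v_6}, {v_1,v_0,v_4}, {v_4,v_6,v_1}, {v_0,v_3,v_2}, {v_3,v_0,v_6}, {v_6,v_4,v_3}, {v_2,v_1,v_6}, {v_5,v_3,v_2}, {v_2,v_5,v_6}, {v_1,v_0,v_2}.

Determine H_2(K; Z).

H_2 ≅ 0.

Order the vertices as v_0 < v_1 < v_2 < v_3 < v_4 < v_5 < v_6. Listing each simplex with vertices in this order, K has dimension 2 with simplices:

  0-simplices (7): [v_0], [v_1], [v_2], [v_3], [v_4], [v_5], [v_6]
  1-simplices (18): (18 of them)
  2-simplices (12): (12 of them)

giving chain groups C_0 ≅ Z^7, C_1 ≅ Z^18, C_2 ≅ Z^12.

The boundary map ∂_1: C_1 → C_0 maps an edge to its endpoints' difference, ∂[p,q] = q − p. For instance
  ∂[v_3,v_4] = [v_4] − [v_3].
As a 7×18 matrix over Z this has rank 6, with invariant factors (1,1,1,1,1,1).

The boundary map ∂_2: C_2 → C_1 maps a triangle to the signed sum of its edges. For instance
  ∂[v_3,v_4,v_6] = [v_4,v_6] − [v_3,v_6] + [v_3,v_4],
  ∂[v_1,v_2,v_6] = [v_2,v_6] − [v_1,v_6] + [v_1,v_2].
The 18×12 boundary matrix has rank 12 and Smith normal form diag(1,1,1,1,1,1,1,1,1,1,1,2).

Now H_k = ker ∂_k / im ∂_{k+1}, so:

  H_2: rank ker ∂_2 − rank ∂_3 = (12 − 12) − 0 = 0, and there is no ∂_3, so H_2 ≅ 0.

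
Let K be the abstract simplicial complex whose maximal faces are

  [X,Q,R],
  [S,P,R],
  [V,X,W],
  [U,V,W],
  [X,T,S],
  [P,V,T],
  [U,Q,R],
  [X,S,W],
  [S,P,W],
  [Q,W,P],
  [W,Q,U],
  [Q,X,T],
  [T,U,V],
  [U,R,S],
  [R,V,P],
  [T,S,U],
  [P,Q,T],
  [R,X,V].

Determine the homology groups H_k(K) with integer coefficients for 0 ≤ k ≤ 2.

H_0 = Z,  H_1 = Z^2,  H_2 = Z.

Take the total order P < Q < R < S < T < U < V < W < X on the vertex set. Then K (dimension 2) consists of the simplices:

  0-simplices (9): P, Q, R, S, T, U, V, W, X
  1-simplices (27): PQ, PR, PS, PT, PV, PW, QR, QT, QU, QW, QX, RS, RU, RV, RX, ST, SU, SW, SX, TU, TV, TX, UV, UW, VW, VX, WX
  2-simplices (18): PQT, PQW, PRS, PRV, PSW, PTV, QRU, QRX, QTX, QUW, RSU, RVX, STU, STX, SWX, TUV, UVW, VWX

so the chain groups are C_0 ≅ Z^9, C_1 ≅ Z^27, C_2 ≅ Z^18.

Boundary ∂_1: C_1 → C_0 sends each edge [p,q] (with p < q) to q − p.
The 9×27 boundary matrix has rank 8 and Smith normal form diag(1,1,1,1,1,1,1,1).

Boundary ∂_2: C_2 → C_1 acts by ∂[p,q,r] = [q,r] − [p,r] + [p,q]. For instance
  ∂SWX = WX − SX + SW,
  ∂RSU = SU − RU + RS.
The resulting 27×18 matrix has rank 17, and its Smith normal form has invariant factors (1,1,1,1,1,1,1,1,1,1,1,1,1,1,1,1,1).

Computing H_k = (kernel of ∂_k) / (image of ∂_{k+1}):

  H_0: rank C_0 − rank ∂_1 = 9 − 8 = 1, and the invariant factors of ∂_1 are all 1, so H_0 ≅ Z.
  H_1: rank ker ∂_1 − rank ∂_2 = (27 − 8) − 17 = 2, and the invariant factors of ∂_2 are all 1, so H_1 ≅ Z^2.
  H_2: rank ker ∂_2 − rank ∂_3 = (18 − 17) − 0 = 1, and there is no ∂_3, so H_2 ≅ Z.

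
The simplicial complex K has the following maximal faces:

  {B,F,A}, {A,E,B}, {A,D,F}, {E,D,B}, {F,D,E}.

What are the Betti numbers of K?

Fix the vertex order A < B < D < E < F and write every simplex with vertices in increasing order. Then dim K = 2 and the simplices of K are:

  0-simplices (5): A, B, D, E, F
  1-simplices (10): AB, AD, AE, AF, BD, BE, BF, DE, DF, EF
  2-simplices (5): ABE, ABF, ADF, BDE, DEF

giving chain groups C_0 ≅ Z^5, C_1 ≅ Z^10, C_2 ≅ Z^5.

∂_1: C_1 → C_0 is given by ∂[p,q] = [q] − [p].
This gives a 5×10 integer matrix of rank 4; reducing to Smith normal form yields diagonal entries (1,1,1,1).

∂_2: C_2 → C_1 maps a triangle to the signed sum of its edges. For instance
  ∂ADF = DF − AF + AD,
  ∂ABF = BF − AF + AB.
As a 10×5 matrix over Z this has rank 5, with invariant factors (1,1,1,1,1).

Reading off H_k = ker ∂_k / im ∂_{k+1}:

  H_0: rank C_0 − rank ∂_1 = 5 − 4 = 1, and the invariant factors of ∂_1 are all 1, so H_0 = Z.
  H_1: rank ker ∂_1 − rank ∂_2 = (10 − 4) − 5 = 1, and the invariant factors of ∂_2 are all 1, so H_1 = Z.
  H_2: rank ker ∂_2 − rank ∂_3 = (5 − 5) − 0 = 0, and there is no ∂_3, so H_2 = 0.

As a check, the Euler characteristic is 5 − 10 + 5 = 0, which agrees with 1 − 1 + 0 = 0.

Hence the Betti numbers are b_0 = 1, b_1 = 1, b_2 = 0.

b_0 = 1, b_1 = 1, b_2 = 0.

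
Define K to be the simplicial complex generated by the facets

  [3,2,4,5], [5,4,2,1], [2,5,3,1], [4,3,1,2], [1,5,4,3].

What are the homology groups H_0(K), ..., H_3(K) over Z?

Order the vertices as 1 < 2 < 3 < 4 < 5. Listing each simplex with vertices in this order, K has dimension 3 with simplices:

  0-simplices (5): [1], [2], [3], [4], [5]
  1-simplices (10): [1,2], [1,3], [1,4], [1,5], [2,3], [2,4], [2,5], [3,4], [3,5], [4,5]
  2-simplices (10): [1,2,3], [1,2,4], [1,2,5], [1,3,4], [1,3,5], [1,4,5], [2,3,4], [2,3,5], [2,4,5], [3,4,5]
  3-simplices (5): [1,2,3,4], [1,2,3,5], [1,2,4,5], [1,3,4,5], [2,3,4,5]

so the chain groups are C_0 ≅ Z^5, C_1 ≅ Z^10, C_2 ≅ Z^10, C_3 ≅ Z^5.

∂_1: C_1 → C_0 is given by ∂[p,q] = [q] − [p].
The resulting 5×10 matrix has rank 4, and its Smith normal form has invariant factors (1,1,1,1).

The boundary map ∂_2: C_2 → C_1 sends each 2-simplex [p,q,r] to [q,r] − [p,r] + [p,q]. For instance
  ∂[2,4,5] = [4,5] − [2,5] + [2,4],
  ∂[2,3,4] = [3,4] − [2,4] + [2,3].
This gives a 10×10 integer matrix of rank 6; reducing to Smith normal form yields diagonal entries (1,1,1,1,1,1).

Boundary ∂_3: C_3 → C_2 sends each 3-simplex σ to the alternating sum Σ_i (−1)^i (σ with its i-th vertex removed). For instance
  ∂[1,2,4,5] = [2,4,5] − [1,4,5] + [1,2,5] − [1,2,4],
  ∂[1,2,3,4] = [2,3,4] − [1,3,4] + [1,2,4] − [1,2,3].
The 10×5 boundary matrix has rank 4 and Smith normal form diag(1,1,1,1).

Reading off H_k = ker ∂_k / im ∂_{k+1}:

  H_0: rank C_0 − rank ∂_1 = 5 − 4 = 1, and the invariant factors of ∂_1 are all 1, so H_0 = Z.
  H_1: rank ker ∂_1 − rank ∂_2 = (10 − 4) − 6 = 0, and the invariant factors of ∂_2 are all 1, so H_1 = 0.
  H_2: rank ker ∂_2 − rank ∂_3 = (10 − 6) − 4 = 0, and the invariant factors of ∂_3 are all 1, so H_2 = 0.
  H_3: rank ker ∂_3 − rank ∂_4 = (5 − 4) − 0 = 1, and there is no ∂_4, so H_3 = Z.

As a check, the Euler characteristic is 5 − 10 + 10 − 5 = 0, which agrees with 1 − 0 + 0 − 1 = 0.

H_0 = Z,  H_1 = 0,  H_2 = 0,  H_3 = Z.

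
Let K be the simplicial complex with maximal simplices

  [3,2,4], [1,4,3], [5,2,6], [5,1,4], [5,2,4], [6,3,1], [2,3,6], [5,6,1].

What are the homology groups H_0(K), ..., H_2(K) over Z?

We work with the vertex ordering 1 < 2 < 3 < 4 < 5 < 6. The simplices of K, each written with vertices in increasing order, are:

  0-simplices (6): [1], [2], [3], [4], [5], [6]
  1-simplices (12): [1,3], [1,4], [1,5], [1,6], [2,3], [2,4], [2,5], [2,6], [3,4], [3,6], [4,5], [5,6]
  2-simplices (8): [1,3,4], [1,3,6], [1,4,5], [1,5,6], [2,3,4], [2,3,6], [2,4,5], [2,5,6]

Hence C_0 ≅ Z^6, C_1 ≅ Z^12, C_2 ≅ Z^8.

∂_1: C_1 → C_0 maps an edge to its endpoints' difference, ∂[p,q] = q − p.
The 6×12 boundary matrix has rank 5 and Smith normal form diag(1,1,1,1,1).

Boundary ∂_2: C_2 → C_1 sends each 2-simplex [p,q,r] to [q,r] − [p,r] + [p,q]. For instance
  ∂[2,3,4] = [3,4] − [2,4] + [2,3],
  ∂[2,3,6] = [3,6] − [2,6] + [2,3].
This gives a 12×8 integer matrix of rank 7; reducing to Smith normal form yields diagonal entries (1,1,1,1,1,1,1).

Reading off H_k = ker ∂_k / im ∂_{k+1}:

  H_0: rank C_0 − rank ∂_1 = 6 − 5 = 1, and the invariant factors of ∂_1 are all 1, so H_0 = Z.
  H_1: rank ker ∂_1 − rank ∂_2 = (12 − 5) − 7 = 0, and the invariant factors of ∂_2 are all 1, so H_1 = 0.
  H_2: rank ker ∂_2 − rank ∂_3 = (8 − 7) − 0 = 1, and there is no ∂_3, so H_2 = Z.

(K is a triangulation of the 2-sphere S^2.)

H_0 = Z,  H_1 = 0,  H_2 = Z.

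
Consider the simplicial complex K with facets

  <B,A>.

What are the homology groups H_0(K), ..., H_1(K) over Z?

Fix the vertex order A < B and write every simplex with vertices in increasing order. Then dim K = 1 and the simplices of K are:

  0-simplices (2): A, B
  1-simplices (1): AB

giving chain groups C_0 ≅ Z^2, C_1 ≅ Z^1.

The boundary map ∂_1: C_1 → C_0 maps an edge to its endpoints' difference, ∂[p,q] = q − p.
The resulting 2×1 matrix has rank 1, and its Smith normal form has invariant factors (1).

Computing H_k = (kernel of ∂_k) / (image of ∂_{k+1}):

  H_0: rank C_0 − rank ∂_1 = 2 − 1 = 1, and the invariant factors of ∂_1 are all 1, so H_0 = Z.
  H_1: rank ker ∂_1 − rank ∂_2 = (1 − 1) − 0 = 0, and there is no ∂_2, so H_1 = 0.

(K is a triangulation of the 1-simplex.)

H_0 ≅ Z,  H_1 = 0.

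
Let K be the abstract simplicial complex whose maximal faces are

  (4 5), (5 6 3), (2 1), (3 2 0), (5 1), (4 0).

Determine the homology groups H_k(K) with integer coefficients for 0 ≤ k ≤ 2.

H_0 = Z,  H_1 = Z^2,  H_2 = 0.

Fix the vertex order 0 < 1 < 2 < 3 < 4 < 5 < 6 and write every simplex with vertices in increasing order. Then dim K = 2 and the simplices of K are:

  0-simplices (7): [0], [1], [2], [3], [4], [5], [6]
  1-simplices (10): [0,2], [0,3], [0,4], [1,2], [1,5], [2,3], [3,5], [3,6], [4,5], [5,6]
  2-simplices (2): [0,2,3], [3,5,6]

giving chain groups C_0 ≅ Z^7, C_1 ≅ Z^10, C_2 ≅ Z^2.

The boundary map ∂_1: C_1 → C_0 is given by ∂[p,q] = [q] − [p]. For instance
  ∂[0,3] = [3] − [0].
As a 7×10 matrix over Z this has rank 6, with invariant factors (1,1,1,1,1,1).

The boundary map ∂_2: C_2 → C_1 maps a triangle to the signed sum of its edges. For instance
  ∂[0,2,3] = [2,3] − [0,3] + [0,2],
  ∂[3,5,6] = [5,6] − [3,6] + [3,5].
This gives a 10×2 integer matrix of rank 2; reducing to Smith normal form yields diagonal entries (1,1).

Computing H_k = (kernel of ∂_k) / (image of ∂_{k+1}):

  H_0: rank C_0 − rank ∂_1 = 7 − 6 = 1, and the invariant factors of ∂_1 are all 1, so H_0 = Z.
  H_1: rank ker ∂_1 − rank ∂_2 = (10 − 6) − 2 = 2, and the invariant factors of ∂_2 are all 1, so H_1 = Z^2.
  H_2: rank ker ∂_2 − rank ∂_3 = (2 − 2) − 0 = 0, and there is no ∂_3, so H_2 = 0.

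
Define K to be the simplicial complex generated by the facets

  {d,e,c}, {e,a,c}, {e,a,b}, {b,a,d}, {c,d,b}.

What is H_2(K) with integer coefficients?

H_2 = 0.

Take the total order a < b < c < d < e on the vertex set. Then K (dimension 2) consists of the simplices:

  0-simplices (5): a, b, c, d, e
  1-simplices (10): ab, ac, ad, ae, bc, bd, be, cd, ce, de
  2-simplices (5): abd, abe, ace, bcd, cde

so the chain groups are C_0 ≅ Z^5, C_1 ≅ Z^10, C_2 ≅ Z^5.

The boundary map ∂_1: C_1 → C_0 sends each edge [p,q] (with p < q) to q − p.
As a 5×10 matrix over Z this has rank 4, with invariant factors (1,1,1,1).

The boundary map ∂_2: C_2 → C_1 maps a triangle to the signed sum of its edges. For instance
  ∂ace = ce − ae + ac,
  ∂abd = bd − ad + ab.
As a 10×5 matrix over Z this has rank 5, with invariant factors (1,1,1,1,1).

From H_k ≅ ker(∂_k) / im(∂_{k+1}) we obtain:

  H_2: rank ker ∂_2 − rank ∂_3 = (5 − 5) − 0 = 0, and there is no ∂_3, so H_2 = 0.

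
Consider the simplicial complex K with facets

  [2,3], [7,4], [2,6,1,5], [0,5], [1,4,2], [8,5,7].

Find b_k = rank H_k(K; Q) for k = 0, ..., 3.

b_0 = 1, b_1 = 1, b_2 = 0, b_3 = 0.

Take the total order 0 < 1 < 2 < 3 < 4 < 5 < 6 < 7 < 8 on the vertex set. Then K (dimension 3) consists of the simplices:

  0-simplices (9): [0], [1], [2], [3], [4], [5], [6], [7], [8]
  1-simplices (14): [0,5], [1,2], [1,4], [1,5], [1,6], [2,3], [2,4], [2,5], [2,6], [4,7], [5,6], [5,7], [5,8], [7,8]
  2-simplices (6): [1,2,4], [1,2,5], [1,2,6], [1,5,6], [2,5,6], [5,7,8]
  3-simplices (1): [1,2,5,6]

Hence C_0 ≅ Z^9, C_1 ≅ Z^14, C_2 ≅ Z^6, C_3 ≅ Z^1.

∂_1: C_1 → C_0 sends each edge [p,q] (with p < q) to q − p. For instance
  ∂[1,4] = [4] − [1].
This gives a 9×14 integer matrix of rank 8; reducing to Smith normal form yields diagonal entries (1,1,1,1,1,1,1,1).

∂_2: C_2 → C_1 sends each 2-simplex [p,q,r] to [q,r] − [p,r] + [p,q]. For instance
  ∂[5,7,8] = [7,8] − [5,8] + [5,7],
  ∂[2,5,6] = [5,6] − [2,6] + [2,5].
The resulting 14×6 matrix has rank 5, and its Smith normal form has invariant factors (1,1,1,1,1).

The boundary map ∂_3: C_3 → C_2 sends each 3-simplex σ to the alternating sum Σ_i (−1)^i (σ with its i-th vertex removed). For instance
  ∂[1,2,5,6] = [2,5,6] − [1,5,6] + [1,2,6] − [1,2,5].
As a 6×1 matrix over Z this has rank 1, with invariant factors (1).

Computing H_k = (kernel of ∂_k) / (image of ∂_{k+1}):

  H_0: rank C_0 − rank ∂_1 = 9 − 8 = 1, and the invariant factors of ∂_1 are all 1, so H_0 = Z.
  H_1: rank ker ∂_1 − rank ∂_2 = (14 − 8) − 5 = 1, and the invariant factors of ∂_2 are all 1, so H_1 = Z.
  H_2: rank ker ∂_2 − rank ∂_3 = (6 − 5) − 1 = 0, and the invariant factors of ∂_3 are all 1, so H_2 = 0.
  H_3: rank ker ∂_3 − rank ∂_4 = (1 − 1) − 0 = 0, and there is no ∂_4, so H_3 = 0.

Hence the Betti numbers are b_0 = 1, b_1 = 1, b_2 = 0, b_3 = 0.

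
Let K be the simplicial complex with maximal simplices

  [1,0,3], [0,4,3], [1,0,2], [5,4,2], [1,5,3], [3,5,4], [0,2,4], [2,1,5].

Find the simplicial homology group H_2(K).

Fix the vertex order 0 < 1 < 2 < 3 < 4 < 5 and write every simplex with vertices in increasing order. Then dim K = 2 and the simplices of K are:

  0-simplices (6): [0], [1], [2], [3], [4], [5]
  1-simplices (12): [0,1], [0,2], [0,3], [0,4], [1,2], [1,3], [1,5], [2,4], [2,5], [3,4], [3,5], [4,5]
  2-simplices (8): [0,1,2], [0,1,3], [0,2,4], [0,3,4], [1,2,5], [1,3,5], [2,4,5], [3,4,5]

so the chain groups are C_0 ≅ Z^6, C_1 ≅ Z^12, C_2 ≅ Z^8.

∂_1: C_1 → C_0 is given by ∂[p,q] = [q] − [p]. For instance
  ∂[1,5] = [5] − [1].
This gives a 6×12 integer matrix of rank 5; reducing to Smith normal form yields diagonal entries (1,1,1,1,1).

The boundary map ∂_2: C_2 → C_1 acts by ∂[p,q,r] = [q,r] − [p,r] + [p,q]. For instance
  ∂[0,3,4] = [3,4] − [0,4] + [0,3],
  ∂[1,3,5] = [3,5] − [1,5] + [1,3].
The resulting 12×8 matrix has rank 7, and its Smith normal form has invariant factors (1,1,1,1,1,1,1).

From H_k ≅ ker(∂_k) / im(∂_{k+1}) we obtain:

  H_2: rank ker ∂_2 − rank ∂_3 = (8 − 7) − 0 = 1, and there is no ∂_3, so H_2 ≅ Z.

(K is a triangulation of the 2-sphere S^2.)

H_2 = Z.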